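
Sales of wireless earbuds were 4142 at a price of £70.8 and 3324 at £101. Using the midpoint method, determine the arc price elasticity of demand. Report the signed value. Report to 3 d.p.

ΔQ = 3324 − 4142 = -818; ΔP = 101 − 70.8 = 30.2.
Midpoints: P̄ = 85.90, Q̄ = 3733.0.
ε = (ΔQ/ΔP)(P̄/Q̄) = (-818/30.2)(85.90/3733.0).

-0.623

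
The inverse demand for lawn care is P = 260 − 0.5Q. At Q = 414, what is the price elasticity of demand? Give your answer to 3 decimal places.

At Q = 414, P = 260 − 0.5(414) = 53.00.
dP/dQ = −0.5, so dQ/dP = 1/(−0.5) = -2.000.
ε = (dQ/dP)(P/Q) = (-2.000)(53.00/414).

-0.256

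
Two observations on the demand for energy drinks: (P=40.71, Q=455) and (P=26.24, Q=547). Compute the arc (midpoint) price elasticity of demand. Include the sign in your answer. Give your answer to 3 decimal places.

ΔQ = 547 − 455 = 92; ΔP = 26.24 − 40.71 = -14.47.
Midpoints: P̄ = 33.48, Q̄ = 501.0.
ε = (ΔQ/ΔP)(P̄/Q̄) = (92/-14.47)(33.48/501.0).

-0.425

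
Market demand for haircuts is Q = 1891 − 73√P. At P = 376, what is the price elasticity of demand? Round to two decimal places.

At P = 376, Q = 475.477.
dQ/dP = −73/(2√P) = -1.882.
ε = (dQ/dP)(P/Q) = (-1.882)(376/475.477).

-1.49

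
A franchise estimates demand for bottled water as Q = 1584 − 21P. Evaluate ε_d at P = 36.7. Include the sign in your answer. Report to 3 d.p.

-0.948

At P = 36.7, Q = 813.300.
dQ/dP = −21.
ε = (dQ/dP)(P/Q) = (-21)(36.7/813.300).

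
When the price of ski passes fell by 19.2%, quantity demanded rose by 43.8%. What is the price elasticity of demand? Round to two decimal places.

ε = %ΔQ / %ΔP = (43.8)/(-19.2) = -2.281.

-2.28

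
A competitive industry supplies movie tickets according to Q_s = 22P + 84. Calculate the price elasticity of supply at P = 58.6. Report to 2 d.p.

At P = 58.6, Q_s = 1373.20.
dQ_s/dP = 22.
ε_s = (dQ_s/dP)(P/Q_s) = (22)(58.6/1373.20).

0.94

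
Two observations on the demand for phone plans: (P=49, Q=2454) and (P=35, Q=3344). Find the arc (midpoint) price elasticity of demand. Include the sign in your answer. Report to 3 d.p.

-0.921

ΔQ = 3344 − 2454 = 890; ΔP = 35 − 49 = -14.
Midpoints: P̄ = 42.00, Q̄ = 2899.0.
ε = (ΔQ/ΔP)(P̄/Q̄) = (890/-14)(42.00/2899.0).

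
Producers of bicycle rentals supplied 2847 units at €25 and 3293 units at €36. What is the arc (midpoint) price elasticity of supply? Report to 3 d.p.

ΔQ = 3293 − 2847 = 446; ΔP = 36 − 25 = 11.
Midpoints: P̄ = 30.50, Q̄ = 3070.0.
ε_s = (ΔQ/ΔP)(P̄/Q̄) = (446/11)(30.50/3070.0).

0.403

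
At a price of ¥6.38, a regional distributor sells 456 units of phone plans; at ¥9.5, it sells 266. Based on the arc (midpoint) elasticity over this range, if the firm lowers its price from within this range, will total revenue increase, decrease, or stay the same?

increase

Arc ε = (-190/3.12)(7.94/361.0) ≈ -1.339.
|ε| = 1.34 > 1, so demand is elastic. A price cut therefore raises total revenue.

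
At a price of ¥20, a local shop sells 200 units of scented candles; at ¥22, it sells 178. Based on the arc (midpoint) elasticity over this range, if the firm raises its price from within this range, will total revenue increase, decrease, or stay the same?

decrease

Arc ε = (-22/2)(21.00/189.0) ≈ -1.222.
|ε| = 1.22 > 1, so demand is elastic. A price rise therefore reduces total revenue.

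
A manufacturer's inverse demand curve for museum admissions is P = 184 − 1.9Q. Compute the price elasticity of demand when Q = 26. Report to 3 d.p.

At Q = 26, P = 184 − 1.9(26) = 134.60.
dP/dQ = −1.9, so dQ/dP = 1/(−1.9) = -0.526.
ε = (dQ/dP)(P/Q) = (-0.526)(134.60/26).

-2.725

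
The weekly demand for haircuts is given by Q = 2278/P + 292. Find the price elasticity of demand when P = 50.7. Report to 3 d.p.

At P = 50.7, Q = 336.931.
dQ/dP = −2278/P² = -0.886.
ε = (dQ/dP)(P/Q) = (-0.886)(50.7/336.931).

-0.133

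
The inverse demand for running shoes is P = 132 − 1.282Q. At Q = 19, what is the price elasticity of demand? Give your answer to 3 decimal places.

At Q = 19, P = 132 − 1.282(19) = 107.64.
dP/dQ = −1.282, so dQ/dP = 1/(−1.282) = -0.780.
ε = (dQ/dP)(P/Q) = (-0.780)(107.64/19).

-4.419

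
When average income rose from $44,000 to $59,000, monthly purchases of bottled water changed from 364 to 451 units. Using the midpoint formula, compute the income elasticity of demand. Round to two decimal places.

ΔQ = 87, ΔI = 15000. Midpoints: Ī = 51,500, Q̄ = 407.5.
ε_I = (ΔQ/ΔI)(Ī/Q̄) = (87/15000)(51500/407.5).
ε_I > 0, so the good is normal.

0.73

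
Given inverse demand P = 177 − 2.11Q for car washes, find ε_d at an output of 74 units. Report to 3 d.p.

At Q = 74, P = 177 − 2.11(74) = 20.86.
dP/dQ = −2.11, so dQ/dP = 1/(−2.11) = -0.474.
ε = (dQ/dP)(P/Q) = (-0.474)(20.86/74).

-0.134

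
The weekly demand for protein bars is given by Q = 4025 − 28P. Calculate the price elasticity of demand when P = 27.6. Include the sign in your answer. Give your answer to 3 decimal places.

-0.238

At P = 27.6, Q = 3252.200.
dQ/dP = −28.
ε = (dQ/dP)(P/Q) = (-28)(27.6/3252.200).
|ε| < 1, so demand is inelastic at this price.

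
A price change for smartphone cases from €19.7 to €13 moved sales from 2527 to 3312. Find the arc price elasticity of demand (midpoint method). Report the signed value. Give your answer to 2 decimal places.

-0.66

ΔQ = 3312 − 2527 = 785; ΔP = 13 − 19.7 = -6.7.
Midpoints: P̄ = 16.35, Q̄ = 2919.5.
ε = (ΔQ/ΔP)(P̄/Q̄) = (785/-6.7)(16.35/2919.5).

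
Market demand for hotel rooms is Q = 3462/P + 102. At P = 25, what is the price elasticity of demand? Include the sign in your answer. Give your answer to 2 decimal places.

-0.58

At P = 25, Q = 240.480.
dQ/dP = −3462/P² = -5.539.
ε = (dQ/dP)(P/Q) = (-5.539)(25/240.480).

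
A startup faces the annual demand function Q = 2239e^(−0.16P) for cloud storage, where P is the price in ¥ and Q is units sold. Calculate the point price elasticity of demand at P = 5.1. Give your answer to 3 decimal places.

At P = 5.1, Q = 990.079.
dQ/dP = −0.16·2239e^(−0.16P) = −0.16Q = -158.413.
ε = (dQ/dP)(P/Q) = (-158.413)(5.1/990.079).

-0.816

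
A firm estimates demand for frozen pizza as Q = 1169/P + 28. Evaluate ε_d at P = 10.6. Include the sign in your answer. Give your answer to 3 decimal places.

-0.798

At P = 10.6, Q = 138.283.
dQ/dP = −1169/P² = -10.404.
ε = (dQ/dP)(P/Q) = (-10.404)(10.6/138.283).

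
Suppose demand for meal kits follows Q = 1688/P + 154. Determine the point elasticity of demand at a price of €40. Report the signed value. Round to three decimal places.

At P = 40, Q = 196.200.
dQ/dP = −1688/P² = -1.055.
ε = (dQ/dP)(P/Q) = (-1.055)(40/196.200).
|ε| < 1, so demand is inelastic at this price.

-0.215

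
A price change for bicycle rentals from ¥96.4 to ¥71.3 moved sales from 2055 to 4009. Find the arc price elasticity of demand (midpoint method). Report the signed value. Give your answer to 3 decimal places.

ΔQ = 4009 − 2055 = 1954; ΔP = 71.3 − 96.4 = -25.1.
Midpoints: P̄ = 83.85, Q̄ = 3032.0.
ε = (ΔQ/ΔP)(P̄/Q̄) = (1954/-25.1)(83.85/3032.0).

-2.153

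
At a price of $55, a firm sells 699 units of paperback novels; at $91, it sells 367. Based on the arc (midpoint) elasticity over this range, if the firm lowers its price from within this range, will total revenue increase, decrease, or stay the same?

Arc ε = (-332/36)(73.00/533.0) ≈ -1.263.
|ε| = 1.26 > 1, so demand is elastic. A price cut therefore raises total revenue.

increase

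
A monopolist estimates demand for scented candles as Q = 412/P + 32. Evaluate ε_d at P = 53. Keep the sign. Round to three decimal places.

At P = 53, Q = 39.774.
dQ/dP = −412/P² = -0.147.
ε = (dQ/dP)(P/Q) = (-0.147)(53/39.774).

-0.195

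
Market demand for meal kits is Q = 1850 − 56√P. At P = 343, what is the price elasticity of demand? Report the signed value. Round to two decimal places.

At P = 343, Q = 812.865.
dQ/dP = −56/(2√P) = -1.512.
ε = (dQ/dP)(P/Q) = (-1.512)(343/812.865).
|ε| < 1, so demand is inelastic at this price.

-0.64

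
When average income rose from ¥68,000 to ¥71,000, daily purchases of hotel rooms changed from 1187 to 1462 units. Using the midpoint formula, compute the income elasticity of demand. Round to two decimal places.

4.81

ΔQ = 275, ΔI = 3000. Midpoints: Ī = 69,500, Q̄ = 1324.5.
ε_I = (ΔQ/ΔI)(Ī/Q̄) = (275/3000)(69500/1324.5).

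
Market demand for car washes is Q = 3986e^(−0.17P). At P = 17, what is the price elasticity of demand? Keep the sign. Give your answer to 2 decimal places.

At P = 17, Q = 221.527.
dQ/dP = −0.17·3986e^(−0.17P) = −0.17Q = -37.660.
ε = (dQ/dP)(P/Q) = (-37.660)(17/221.527).
|ε| > 1, so demand is elastic at this price.

-2.89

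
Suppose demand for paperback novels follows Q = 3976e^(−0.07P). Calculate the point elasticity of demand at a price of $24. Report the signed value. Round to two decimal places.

-1.68

At P = 24, Q = 741.023.
dQ/dP = −0.07·3976e^(−0.07P) = −0.07Q = -51.872.
ε = (dQ/dP)(P/Q) = (-51.872)(24/741.023).
|ε| > 1, so demand is elastic at this price.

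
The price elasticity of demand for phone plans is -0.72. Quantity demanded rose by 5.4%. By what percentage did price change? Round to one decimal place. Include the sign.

%ΔP ≈ %ΔQ / ε = (5.4%)/(-0.72) = -7.50%.

-7.5%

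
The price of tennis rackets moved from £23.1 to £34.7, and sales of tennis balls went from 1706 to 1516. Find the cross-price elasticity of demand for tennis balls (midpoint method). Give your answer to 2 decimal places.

-0.29

ΔQ_x = 1516 − 1706 = -190; ΔP_y = 34.7 − 23.1 = 11.6.
Midpoints: P̄_y = 28.90, Q̄_x = 1611.0.
ε_xy = (ΔQ_x/ΔP_y)(P̄_y/Q̄_x) = (-190/11.6)(28.90/1611.0).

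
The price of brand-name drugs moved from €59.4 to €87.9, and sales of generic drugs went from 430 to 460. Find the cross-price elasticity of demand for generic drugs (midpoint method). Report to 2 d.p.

ΔQ_x = 460 − 430 = 30; ΔP_y = 87.9 − 59.4 = 28.5.
Midpoints: P̄_y = 73.65, Q̄_x = 445.0.
ε_xy = (ΔQ_x/ΔP_y)(P̄_y/Q̄_x) = (30/28.5)(73.65/445.0).

0.17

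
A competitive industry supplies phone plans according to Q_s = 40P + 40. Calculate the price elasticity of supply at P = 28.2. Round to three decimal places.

At P = 28.2, Q_s = 1168.
dQ_s/dP = 40.
ε_s = (dQ_s/dP)(P/Q_s) = (40)(28.2/1168).

0.966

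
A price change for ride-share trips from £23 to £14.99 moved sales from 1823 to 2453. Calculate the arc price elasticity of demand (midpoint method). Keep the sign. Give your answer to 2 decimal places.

ΔQ = 2453 − 1823 = 630; ΔP = 14.99 − 23 = -8.01.
Midpoints: P̄ = 19.00, Q̄ = 2138.0.
ε = (ΔQ/ΔP)(P̄/Q̄) = (630/-8.01)(19.00/2138.0).

-0.70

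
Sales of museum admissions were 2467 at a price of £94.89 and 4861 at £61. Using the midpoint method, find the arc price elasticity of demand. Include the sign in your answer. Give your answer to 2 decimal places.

-1.50

ΔQ = 4861 − 2467 = 2394; ΔP = 61 − 94.89 = -33.89.
Midpoints: P̄ = 77.94, Q̄ = 3664.0.
ε = (ΔQ/ΔP)(P̄/Q̄) = (2394/-33.89)(77.94/3664.0).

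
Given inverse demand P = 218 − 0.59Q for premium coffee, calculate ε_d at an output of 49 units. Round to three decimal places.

At Q = 49, P = 218 − 0.59(49) = 189.09.
dP/dQ = −0.59, so dQ/dP = 1/(−0.59) = -1.695.
ε = (dQ/dP)(P/Q) = (-1.695)(189.09/49).

-6.541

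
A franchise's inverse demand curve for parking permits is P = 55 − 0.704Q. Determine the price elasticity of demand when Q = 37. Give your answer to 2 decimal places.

-1.11

At Q = 37, P = 55 − 0.704(37) = 28.95.
dP/dQ = −0.704, so dQ/dP = 1/(−0.704) = -1.420.
ε = (dQ/dP)(P/Q) = (-1.420)(28.95/37).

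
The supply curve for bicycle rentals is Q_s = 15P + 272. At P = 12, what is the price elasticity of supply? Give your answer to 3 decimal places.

0.398

At P = 12, Q_s = 452.
dQ_s/dP = 15.
ε_s = (dQ_s/dP)(P/Q_s) = (15)(12/452).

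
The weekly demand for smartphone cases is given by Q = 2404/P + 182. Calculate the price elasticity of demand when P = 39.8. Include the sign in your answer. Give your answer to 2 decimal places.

-0.25

At P = 39.8, Q = 242.402.
dQ/dP = −2404/P² = -1.518.
ε = (dQ/dP)(P/Q) = (-1.518)(39.8/242.402).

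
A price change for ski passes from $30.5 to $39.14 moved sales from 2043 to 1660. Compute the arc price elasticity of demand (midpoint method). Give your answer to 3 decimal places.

-0.834

ΔQ = 1660 − 2043 = -383; ΔP = 39.14 − 30.5 = 8.64.
Midpoints: P̄ = 34.82, Q̄ = 1851.5.
ε = (ΔQ/ΔP)(P̄/Q̄) = (-383/8.64)(34.82/1851.5).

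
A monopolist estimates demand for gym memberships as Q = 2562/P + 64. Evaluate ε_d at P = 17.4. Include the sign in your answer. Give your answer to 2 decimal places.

At P = 17.4, Q = 211.241.
dQ/dP = −2562/P² = -8.462.
ε = (dQ/dP)(P/Q) = (-8.462)(17.4/211.241).

-0.70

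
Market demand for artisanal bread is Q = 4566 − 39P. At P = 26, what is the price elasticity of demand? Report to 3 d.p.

-0.285

At P = 26, Q = 3552.
dQ/dP = −39.
ε = (dQ/dP)(P/Q) = (-39)(26/3552).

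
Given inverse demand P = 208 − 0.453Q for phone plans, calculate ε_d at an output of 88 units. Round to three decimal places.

At Q = 88, P = 208 − 0.453(88) = 168.14.
dP/dQ = −0.453, so dQ/dP = 1/(−0.453) = -2.208.
ε = (dQ/dP)(P/Q) = (-2.208)(168.14/88).

-4.218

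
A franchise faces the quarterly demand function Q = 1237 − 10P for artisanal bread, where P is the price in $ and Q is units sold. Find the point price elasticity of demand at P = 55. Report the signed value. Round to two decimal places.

-0.80

At P = 55, Q = 687.
dQ/dP = −10.
ε = (dQ/dP)(P/Q) = (-10)(55/687).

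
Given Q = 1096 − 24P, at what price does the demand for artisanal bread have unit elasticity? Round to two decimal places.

22.83

For linear demand Q = a − bP, ε = −bP/(a − bP). |ε| = 1 when bP = a − bP, i.e. P = a/(2b).
P = 1096/(2·24) = 1096/48 = 22.8333.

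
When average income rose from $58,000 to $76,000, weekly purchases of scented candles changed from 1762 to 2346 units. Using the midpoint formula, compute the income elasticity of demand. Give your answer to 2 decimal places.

1.06

ΔQ = 584, ΔI = 18000. Midpoints: Ī = 67,000, Q̄ = 2054.0.
ε_I = (ΔQ/ΔI)(Ī/Q̄) = (584/18000)(67000/2054.0).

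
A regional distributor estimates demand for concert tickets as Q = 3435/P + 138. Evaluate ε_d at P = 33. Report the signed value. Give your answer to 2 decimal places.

-0.43

At P = 33, Q = 242.091.
dQ/dP = −3435/P² = -3.154.
ε = (dQ/dP)(P/Q) = (-3.154)(33/242.091).
|ε| < 1, so demand is inelastic at this price.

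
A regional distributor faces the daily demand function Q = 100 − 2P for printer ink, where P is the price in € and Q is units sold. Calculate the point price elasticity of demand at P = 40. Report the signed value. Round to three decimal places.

At P = 40, Q = 20.
dQ/dP = −2.
ε = (dQ/dP)(P/Q) = (-2)(40/20).
|ε| > 1, so demand is elastic at this price.

-4.000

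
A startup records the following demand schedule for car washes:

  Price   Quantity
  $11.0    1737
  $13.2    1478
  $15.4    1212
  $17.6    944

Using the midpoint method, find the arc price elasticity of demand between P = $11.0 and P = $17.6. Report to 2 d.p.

-1.28

At P = 11.0, Q = 1737; at P = 17.6, Q = 944.
ΔQ = -793, ΔP = 6.6. Midpoints: P̄ = 14.30, Q̄ = 1340.5.
ε = (ΔQ/ΔP)(P̄/Q̄) = (-793/6.6)(14.30/1340.5).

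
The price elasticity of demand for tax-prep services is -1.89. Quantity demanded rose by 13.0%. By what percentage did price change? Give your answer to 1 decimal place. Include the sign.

-6.9%

%ΔP ≈ %ΔQ / ε = (13.0%)/(-1.89) = -6.88%.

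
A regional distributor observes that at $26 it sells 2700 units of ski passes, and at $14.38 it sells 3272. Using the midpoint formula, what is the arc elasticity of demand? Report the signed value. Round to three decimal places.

ΔQ = 3272 − 2700 = 572; ΔP = 14.38 − 26 = -11.62.
Midpoints: P̄ = 20.19, Q̄ = 2986.0.
ε = (ΔQ/ΔP)(P̄/Q̄) = (572/-11.62)(20.19/2986.0).

-0.333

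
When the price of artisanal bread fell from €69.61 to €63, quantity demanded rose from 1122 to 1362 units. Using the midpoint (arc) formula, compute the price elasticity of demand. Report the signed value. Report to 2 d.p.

ΔQ = 1362 − 1122 = 240; ΔP = 63 − 69.61 = -6.61.
Midpoints: P̄ = 66.31, Q̄ = 1242.0.
ε = (ΔQ/ΔP)(P̄/Q̄) = (240/-6.61)(66.31/1242.0).

-1.94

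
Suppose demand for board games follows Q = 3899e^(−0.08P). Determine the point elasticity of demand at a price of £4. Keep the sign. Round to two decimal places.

-0.32

At P = 4, Q = 2831.255.
dQ/dP = −0.08·3899e^(−0.08P) = −0.08Q = -226.500.
ε = (dQ/dP)(P/Q) = (-226.500)(4/2831.255).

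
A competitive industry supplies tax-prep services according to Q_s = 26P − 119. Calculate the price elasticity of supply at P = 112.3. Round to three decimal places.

1.042

At P = 112.3, Q_s = 2800.80.
dQ_s/dP = 26.
ε_s = (dQ_s/dP)(P/Q_s) = (26)(112.3/2800.80).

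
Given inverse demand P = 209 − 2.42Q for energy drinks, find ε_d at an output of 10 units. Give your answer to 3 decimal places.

-7.636

At Q = 10, P = 209 − 2.42(10) = 184.80.
dP/dQ = −2.42, so dQ/dP = 1/(−2.42) = -0.413.
ε = (dQ/dP)(P/Q) = (-0.413)(184.80/10).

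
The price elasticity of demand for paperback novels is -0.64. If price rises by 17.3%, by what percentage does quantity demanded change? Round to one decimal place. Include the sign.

-11.1%

%ΔQ ≈ ε × %ΔP = (-0.64)(17.3%) = -11.07%.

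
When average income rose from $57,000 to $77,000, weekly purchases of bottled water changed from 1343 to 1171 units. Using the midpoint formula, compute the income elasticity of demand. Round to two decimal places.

ΔQ = -172, ΔI = 20000. Midpoints: Ī = 67,000, Q̄ = 1257.0.
ε_I = (ΔQ/ΔI)(Ī/Q̄) = (-172/20000)(67000/1257.0).
ε_I < 0, so the good is inferior.

-0.46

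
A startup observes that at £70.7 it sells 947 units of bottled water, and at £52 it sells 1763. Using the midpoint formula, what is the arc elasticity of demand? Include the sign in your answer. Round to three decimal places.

ΔQ = 1763 − 947 = 816; ΔP = 52 − 70.7 = -18.7.
Midpoints: P̄ = 61.35, Q̄ = 1355.0.
ε = (ΔQ/ΔP)(P̄/Q̄) = (816/-18.7)(61.35/1355.0).

-1.976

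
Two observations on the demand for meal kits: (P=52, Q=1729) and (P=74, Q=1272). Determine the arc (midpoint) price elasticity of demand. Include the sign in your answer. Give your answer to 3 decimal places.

ΔQ = 1272 − 1729 = -457; ΔP = 74 − 52 = 22.
Midpoints: P̄ = 63.00, Q̄ = 1500.5.
ε = (ΔQ/ΔP)(P̄/Q̄) = (-457/22)(63.00/1500.5).

-0.872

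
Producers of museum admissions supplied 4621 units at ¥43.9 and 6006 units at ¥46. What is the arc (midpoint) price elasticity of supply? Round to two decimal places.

ΔQ = 6006 − 4621 = 1385; ΔP = 46 − 43.9 = 2.1.
Midpoints: P̄ = 44.95, Q̄ = 5313.5.
ε_s = (ΔQ/ΔP)(P̄/Q̄) = (1385/2.1)(44.95/5313.5).

5.58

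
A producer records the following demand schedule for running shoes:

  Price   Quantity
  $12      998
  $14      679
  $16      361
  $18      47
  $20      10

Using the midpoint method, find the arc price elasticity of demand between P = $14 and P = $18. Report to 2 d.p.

At P = 14, Q = 679; at P = 18, Q = 47.
ΔQ = -632, ΔP = 4. Midpoints: P̄ = 16.00, Q̄ = 363.0.
ε = (ΔQ/ΔP)(P̄/Q̄) = (-632/4)(16.00/363.0).

-6.96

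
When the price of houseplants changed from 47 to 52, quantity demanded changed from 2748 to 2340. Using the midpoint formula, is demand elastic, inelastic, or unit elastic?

elastic

Arc ε ≈ -1.588.
|ε| = 1.59 > 1.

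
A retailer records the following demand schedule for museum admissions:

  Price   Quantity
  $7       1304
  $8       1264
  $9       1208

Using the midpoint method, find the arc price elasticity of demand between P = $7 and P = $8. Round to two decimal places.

At P = 7, Q = 1304; at P = 8, Q = 1264.
ΔQ = -40, ΔP = 1. Midpoints: P̄ = 7.50, Q̄ = 1284.0.
ε = (ΔQ/ΔP)(P̄/Q̄) = (-40/1)(7.50/1284.0).

-0.23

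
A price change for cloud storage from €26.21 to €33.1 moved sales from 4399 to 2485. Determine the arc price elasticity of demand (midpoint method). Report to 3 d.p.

ΔQ = 2485 − 4399 = -1914; ΔP = 33.1 − 26.21 = 6.89.
Midpoints: P̄ = 29.66, Q̄ = 3442.0.
ε = (ΔQ/ΔP)(P̄/Q̄) = (-1914/6.89)(29.66/3442.0).

-2.393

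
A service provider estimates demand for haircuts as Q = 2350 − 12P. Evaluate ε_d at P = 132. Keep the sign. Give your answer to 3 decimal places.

-2.068

At P = 132, Q = 766.
dQ/dP = −12.
ε = (dQ/dP)(P/Q) = (-12)(132/766).
|ε| > 1, so demand is elastic at this price.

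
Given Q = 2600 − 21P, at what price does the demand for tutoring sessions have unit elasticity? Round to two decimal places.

61.90

For linear demand Q = a − bP, ε = −bP/(a − bP). |ε| = 1 when bP = a − bP, i.e. P = a/(2b).
P = 2600/(2·21) = 2600/42 = 61.9048.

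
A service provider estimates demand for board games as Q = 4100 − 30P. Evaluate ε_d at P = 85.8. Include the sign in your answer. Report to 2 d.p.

-1.69

At P = 85.8, Q = 1526.
dQ/dP = −30.
ε = (dQ/dP)(P/Q) = (-30)(85.8/1526).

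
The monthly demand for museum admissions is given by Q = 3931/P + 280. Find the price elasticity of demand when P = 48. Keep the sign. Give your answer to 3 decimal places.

At P = 48, Q = 361.896.
dQ/dP = −3931/P² = -1.706.
ε = (dQ/dP)(P/Q) = (-1.706)(48/361.896).

-0.226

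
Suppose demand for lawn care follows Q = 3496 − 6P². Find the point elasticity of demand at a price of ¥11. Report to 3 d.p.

At P = 11, Q = 2770.
dQ/dP = −12P = -132.
ε = (dQ/dP)(P/Q) = (-132)(11/2770).
|ε| < 1, so demand is inelastic at this price.

-0.524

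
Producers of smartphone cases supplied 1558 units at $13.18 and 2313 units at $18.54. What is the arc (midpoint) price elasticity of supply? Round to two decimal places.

ΔQ = 2313 − 1558 = 755; ΔP = 18.54 − 13.18 = 5.36.
Midpoints: P̄ = 15.86, Q̄ = 1935.5.
ε_s = (ΔQ/ΔP)(P̄/Q̄) = (755/5.36)(15.86/1935.5).

1.15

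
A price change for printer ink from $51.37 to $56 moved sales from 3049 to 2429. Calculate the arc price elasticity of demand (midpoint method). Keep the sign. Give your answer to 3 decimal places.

ΔQ = 2429 − 3049 = -620; ΔP = 56 − 51.37 = 4.63.
Midpoints: P̄ = 53.69, Q̄ = 2739.0.
ε = (ΔQ/ΔP)(P̄/Q̄) = (-620/4.63)(53.69/2739.0).

-2.625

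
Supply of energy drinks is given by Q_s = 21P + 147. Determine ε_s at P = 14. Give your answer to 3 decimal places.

0.667

At P = 14, Q_s = 441.
dQ_s/dP = 21.
ε_s = (dQ_s/dP)(P/Q_s) = (21)(14/441).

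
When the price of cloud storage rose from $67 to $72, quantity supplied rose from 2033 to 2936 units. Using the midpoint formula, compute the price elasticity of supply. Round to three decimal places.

ΔQ = 2936 − 2033 = 903; ΔP = 72 − 67 = 5.
Midpoints: P̄ = 69.50, Q̄ = 2484.5.
ε_s = (ΔQ/ΔP)(P̄/Q̄) = (903/5)(69.50/2484.5).

5.052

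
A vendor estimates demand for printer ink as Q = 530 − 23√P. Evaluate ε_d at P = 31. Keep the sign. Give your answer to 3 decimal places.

-0.159

At P = 31, Q = 401.941.
dQ/dP = −23/(2√P) = -2.065.
ε = (dQ/dP)(P/Q) = (-2.065)(31/401.941).
|ε| < 1, so demand is inelastic at this price.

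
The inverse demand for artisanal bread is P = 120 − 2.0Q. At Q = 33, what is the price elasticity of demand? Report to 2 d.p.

At Q = 33, P = 120 − 2.0(33) = 54.00.
dP/dQ = −2.0, so dQ/dP = 1/(−2.0) = -0.500.
ε = (dQ/dP)(P/Q) = (-0.500)(54.00/33).

-0.82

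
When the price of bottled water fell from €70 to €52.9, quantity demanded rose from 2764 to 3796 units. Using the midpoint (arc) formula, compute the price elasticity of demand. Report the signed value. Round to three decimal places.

-1.131

ΔQ = 3796 − 2764 = 1032; ΔP = 52.9 − 70 = -17.1.
Midpoints: P̄ = 61.45, Q̄ = 3280.0.
ε = (ΔQ/ΔP)(P̄/Q̄) = (1032/-17.1)(61.45/3280.0).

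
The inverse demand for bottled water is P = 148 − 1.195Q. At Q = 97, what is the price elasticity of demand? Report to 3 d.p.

-0.277

At Q = 97, P = 148 − 1.195(97) = 32.08.
dP/dQ = −1.195, so dQ/dP = 1/(−1.195) = -0.837.
ε = (dQ/dP)(P/Q) = (-0.837)(32.08/97).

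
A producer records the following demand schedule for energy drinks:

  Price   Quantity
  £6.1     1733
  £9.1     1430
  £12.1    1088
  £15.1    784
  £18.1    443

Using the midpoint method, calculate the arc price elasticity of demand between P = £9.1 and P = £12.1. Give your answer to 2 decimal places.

-0.96

At P = 9.1, Q = 1430; at P = 12.1, Q = 1088.
ΔQ = -342, ΔP = 3.0. Midpoints: P̄ = 10.60, Q̄ = 1259.0.
ε = (ΔQ/ΔP)(P̄/Q̄) = (-342/3.0)(10.60/1259.0).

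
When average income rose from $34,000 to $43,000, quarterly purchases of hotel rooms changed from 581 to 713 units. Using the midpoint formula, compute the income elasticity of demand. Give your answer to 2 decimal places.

ΔQ = 132, ΔI = 9000. Midpoints: Ī = 38,500, Q̄ = 647.0.
ε_I = (ΔQ/ΔI)(Ī/Q̄) = (132/9000)(38500/647.0).

0.87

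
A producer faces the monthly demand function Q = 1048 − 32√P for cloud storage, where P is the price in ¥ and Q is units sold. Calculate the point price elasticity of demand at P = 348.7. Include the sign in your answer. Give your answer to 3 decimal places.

At P = 348.7, Q = 450.448.
dQ/dP = −32/(2√P) = -0.857.
ε = (dQ/dP)(P/Q) = (-0.857)(348.7/450.448).
|ε| < 1, so demand is inelastic at this price.

-0.663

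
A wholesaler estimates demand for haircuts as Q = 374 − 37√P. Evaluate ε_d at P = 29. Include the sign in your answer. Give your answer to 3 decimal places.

At P = 29, Q = 174.749.
dQ/dP = −37/(2√P) = -3.435.
ε = (dQ/dP)(P/Q) = (-3.435)(29/174.749).
|ε| < 1, so demand is inelastic at this price.

-0.570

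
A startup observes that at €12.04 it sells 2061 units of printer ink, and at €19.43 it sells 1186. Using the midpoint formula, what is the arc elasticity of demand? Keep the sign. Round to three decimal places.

-1.148

ΔQ = 1186 − 2061 = -875; ΔP = 19.43 − 12.04 = 7.39.
Midpoints: P̄ = 15.73, Q̄ = 1623.5.
ε = (ΔQ/ΔP)(P̄/Q̄) = (-875/7.39)(15.73/1623.5).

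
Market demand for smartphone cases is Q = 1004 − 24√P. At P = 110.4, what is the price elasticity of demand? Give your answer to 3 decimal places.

-0.168

At P = 110.4, Q = 751.829.
dQ/dP = −24/(2√P) = -1.142.
ε = (dQ/dP)(P/Q) = (-1.142)(110.4/751.829).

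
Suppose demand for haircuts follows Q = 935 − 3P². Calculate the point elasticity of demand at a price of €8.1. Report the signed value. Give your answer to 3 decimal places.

At P = 8.1, Q = 738.170.
dQ/dP = −6P = -48.600.
ε = (dQ/dP)(P/Q) = (-48.600)(8.1/738.170).

-0.533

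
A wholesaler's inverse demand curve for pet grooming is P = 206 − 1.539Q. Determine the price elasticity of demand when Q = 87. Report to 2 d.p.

At Q = 87, P = 206 − 1.539(87) = 72.11.
dP/dQ = −1.539, so dQ/dP = 1/(−1.539) = -0.650.
ε = (dQ/dP)(P/Q) = (-0.650)(72.11/87).

-0.54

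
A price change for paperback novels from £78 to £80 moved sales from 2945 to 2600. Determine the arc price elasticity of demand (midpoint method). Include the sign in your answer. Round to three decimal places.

-4.915

ΔQ = 2600 − 2945 = -345; ΔP = 80 − 78 = 2.
Midpoints: P̄ = 79.00, Q̄ = 2772.5.
ε = (ΔQ/ΔP)(P̄/Q̄) = (-345/2)(79.00/2772.5).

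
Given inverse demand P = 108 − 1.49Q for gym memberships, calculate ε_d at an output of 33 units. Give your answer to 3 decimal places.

-1.196

At Q = 33, P = 108 − 1.49(33) = 58.83.
dP/dQ = −1.49, so dQ/dP = 1/(−1.49) = -0.671.
ε = (dQ/dP)(P/Q) = (-0.671)(58.83/33).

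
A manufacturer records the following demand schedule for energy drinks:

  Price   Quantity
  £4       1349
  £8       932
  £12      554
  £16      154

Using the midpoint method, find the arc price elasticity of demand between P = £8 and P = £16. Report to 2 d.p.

At P = 8, Q = 932; at P = 16, Q = 154.
ΔQ = -778, ΔP = 8. Midpoints: P̄ = 12.00, Q̄ = 543.0.
ε = (ΔQ/ΔP)(P̄/Q̄) = (-778/8)(12.00/543.0).

-2.15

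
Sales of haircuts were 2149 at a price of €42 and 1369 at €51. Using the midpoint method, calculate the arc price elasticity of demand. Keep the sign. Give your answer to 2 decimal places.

-2.29

ΔQ = 1369 − 2149 = -780; ΔP = 51 − 42 = 9.
Midpoints: P̄ = 46.50, Q̄ = 1759.0.
ε = (ΔQ/ΔP)(P̄/Q̄) = (-780/9)(46.50/1759.0).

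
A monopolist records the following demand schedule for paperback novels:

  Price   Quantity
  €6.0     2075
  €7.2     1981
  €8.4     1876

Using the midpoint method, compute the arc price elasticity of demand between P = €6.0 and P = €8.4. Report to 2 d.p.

-0.30

At P = 6.0, Q = 2075; at P = 8.4, Q = 1876.
ΔQ = -199, ΔP = 2.4. Midpoints: P̄ = 7.20, Q̄ = 1975.5.
ε = (ΔQ/ΔP)(P̄/Q̄) = (-199/2.4)(7.20/1975.5).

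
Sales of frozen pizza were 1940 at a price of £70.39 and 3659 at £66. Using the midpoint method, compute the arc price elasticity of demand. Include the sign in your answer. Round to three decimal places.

-9.539

ΔQ = 3659 − 1940 = 1719; ΔP = 66 − 70.39 = -4.39.
Midpoints: P̄ = 68.19, Q̄ = 2799.5.
ε = (ΔQ/ΔP)(P̄/Q̄) = (1719/-4.39)(68.19/2799.5).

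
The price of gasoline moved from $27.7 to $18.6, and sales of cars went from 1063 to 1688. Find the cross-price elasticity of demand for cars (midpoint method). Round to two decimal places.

ΔQ_x = 1688 − 1063 = 625; ΔP_y = 18.6 − 27.7 = -9.1.
Midpoints: P̄_y = 23.15, Q̄_x = 1375.5.
ε_xy = (ΔQ_x/ΔP_y)(P̄_y/Q̄_x) = (625/-9.1)(23.15/1375.5).
ε_xy < 0, so the goods are complements.

-1.16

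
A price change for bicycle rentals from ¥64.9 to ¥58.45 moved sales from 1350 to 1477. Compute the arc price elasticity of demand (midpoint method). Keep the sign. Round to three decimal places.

-0.859

ΔQ = 1477 − 1350 = 127; ΔP = 58.45 − 64.9 = -6.45.
Midpoints: P̄ = 61.68, Q̄ = 1413.5.
ε = (ΔQ/ΔP)(P̄/Q̄) = (127/-6.45)(61.68/1413.5).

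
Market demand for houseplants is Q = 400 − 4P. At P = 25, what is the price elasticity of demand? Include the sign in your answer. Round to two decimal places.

-0.33

At P = 25, Q = 300.
dQ/dP = −4.
ε = (dQ/dP)(P/Q) = (-4)(25/300).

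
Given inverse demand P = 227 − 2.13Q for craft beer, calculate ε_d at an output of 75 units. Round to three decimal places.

-0.421

At Q = 75, P = 227 − 2.13(75) = 67.25.
dP/dQ = −2.13, so dQ/dP = 1/(−2.13) = -0.469.
ε = (dQ/dP)(P/Q) = (-0.469)(67.25/75).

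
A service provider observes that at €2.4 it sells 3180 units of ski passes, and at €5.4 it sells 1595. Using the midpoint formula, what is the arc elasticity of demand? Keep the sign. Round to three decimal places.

-0.863

ΔQ = 1595 − 3180 = -1585; ΔP = 5.4 − 2.4 = 3.0.
Midpoints: P̄ = 3.90, Q̄ = 2387.5.
ε = (ΔQ/ΔP)(P̄/Q̄) = (-1585/3.0)(3.90/2387.5).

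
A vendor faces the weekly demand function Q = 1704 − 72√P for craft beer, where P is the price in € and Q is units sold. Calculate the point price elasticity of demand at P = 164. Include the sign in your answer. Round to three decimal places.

At P = 164, Q = 781.950.
dQ/dP = −72/(2√P) = -2.811.
ε = (dQ/dP)(P/Q) = (-2.811)(164/781.950).

-0.590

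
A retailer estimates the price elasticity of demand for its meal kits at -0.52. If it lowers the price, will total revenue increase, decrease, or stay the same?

decrease

|ε| = 0.52 < 1, so demand is inelastic. A price cut therefore reduces total revenue.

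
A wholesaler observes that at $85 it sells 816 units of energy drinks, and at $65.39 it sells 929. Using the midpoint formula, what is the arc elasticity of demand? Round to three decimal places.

ΔQ = 929 − 816 = 113; ΔP = 65.39 − 85 = -19.61.
Midpoints: P̄ = 75.19, Q̄ = 872.5.
ε = (ΔQ/ΔP)(P̄/Q̄) = (113/-19.61)(75.19/872.5).

-0.497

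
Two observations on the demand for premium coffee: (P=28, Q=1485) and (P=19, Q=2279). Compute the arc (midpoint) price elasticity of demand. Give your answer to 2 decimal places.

-1.10

ΔQ = 2279 − 1485 = 794; ΔP = 19 − 28 = -9.
Midpoints: P̄ = 23.50, Q̄ = 1882.0.
ε = (ΔQ/ΔP)(P̄/Q̄) = (794/-9)(23.50/1882.0).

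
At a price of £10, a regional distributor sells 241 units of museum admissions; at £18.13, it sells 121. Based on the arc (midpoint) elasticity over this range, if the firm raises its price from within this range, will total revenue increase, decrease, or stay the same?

decrease

Arc ε = (-120/8.13)(14.06/181.0) ≈ -1.147.
|ε| = 1.15 > 1, so demand is elastic. A price rise therefore reduces total revenue.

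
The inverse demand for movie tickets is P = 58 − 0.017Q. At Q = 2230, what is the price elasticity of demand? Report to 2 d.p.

-0.53

At Q = 2230, P = 58 − 0.017(2230) = 20.09.
dP/dQ = −0.017, so dQ/dP = 1/(−0.017) = -58.824.
ε = (dQ/dP)(P/Q) = (-58.824)(20.09/2230).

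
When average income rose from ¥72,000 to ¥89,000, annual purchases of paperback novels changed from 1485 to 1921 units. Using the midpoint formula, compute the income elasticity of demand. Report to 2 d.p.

1.21

ΔQ = 436, ΔI = 17000. Midpoints: Ī = 80,500, Q̄ = 1703.0.
ε_I = (ΔQ/ΔI)(Ī/Q̄) = (436/17000)(80500/1703.0).
ε_I > 0, so the good is normal.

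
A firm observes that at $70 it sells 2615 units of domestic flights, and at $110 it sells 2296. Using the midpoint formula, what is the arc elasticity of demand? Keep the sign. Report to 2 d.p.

-0.29

ΔQ = 2296 − 2615 = -319; ΔP = 110 − 70 = 40.
Midpoints: P̄ = 90.00, Q̄ = 2455.5.
ε = (ΔQ/ΔP)(P̄/Q̄) = (-319/40)(90.00/2455.5).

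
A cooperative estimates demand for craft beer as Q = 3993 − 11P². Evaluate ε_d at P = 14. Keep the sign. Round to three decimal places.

At P = 14, Q = 1837.
dQ/dP = −22P = -308.
ε = (dQ/dP)(P/Q) = (-308)(14/1837).
|ε| > 1, so demand is elastic at this price.

-2.347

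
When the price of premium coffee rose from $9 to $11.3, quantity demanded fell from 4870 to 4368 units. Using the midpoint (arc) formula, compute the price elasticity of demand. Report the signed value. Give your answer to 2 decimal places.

ΔQ = 4368 − 4870 = -502; ΔP = 11.3 − 9 = 2.3.
Midpoints: P̄ = 10.15, Q̄ = 4619.0.
ε = (ΔQ/ΔP)(P̄/Q̄) = (-502/2.3)(10.15/4619.0).

-0.48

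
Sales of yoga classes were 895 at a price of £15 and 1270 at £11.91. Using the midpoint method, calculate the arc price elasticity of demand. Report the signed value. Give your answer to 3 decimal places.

ΔQ = 1270 − 895 = 375; ΔP = 11.91 − 15 = -3.09.
Midpoints: P̄ = 13.46, Q̄ = 1082.5.
ε = (ΔQ/ΔP)(P̄/Q̄) = (375/-3.09)(13.46/1082.5).

-1.508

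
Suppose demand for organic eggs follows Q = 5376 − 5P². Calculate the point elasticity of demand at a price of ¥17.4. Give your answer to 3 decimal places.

-0.784

At P = 17.4, Q = 3862.200.
dQ/dP = −10P = -174.
ε = (dQ/dP)(P/Q) = (-174)(17.4/3862.200).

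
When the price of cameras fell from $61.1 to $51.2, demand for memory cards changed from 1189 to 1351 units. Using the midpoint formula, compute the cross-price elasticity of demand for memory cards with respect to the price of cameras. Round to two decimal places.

ΔQ_x = 1351 − 1189 = 162; ΔP_y = 51.2 − 61.1 = -9.9.
Midpoints: P̄_y = 56.15, Q̄_x = 1270.0.
ε_xy = (ΔQ_x/ΔP_y)(P̄_y/Q̄_x) = (162/-9.9)(56.15/1270.0).

-0.72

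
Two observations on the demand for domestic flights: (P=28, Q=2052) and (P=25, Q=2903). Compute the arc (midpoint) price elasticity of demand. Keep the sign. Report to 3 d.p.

-3.034

ΔQ = 2903 − 2052 = 851; ΔP = 25 − 28 = -3.
Midpoints: P̄ = 26.50, Q̄ = 2477.5.
ε = (ΔQ/ΔP)(P̄/Q̄) = (851/-3)(26.50/2477.5).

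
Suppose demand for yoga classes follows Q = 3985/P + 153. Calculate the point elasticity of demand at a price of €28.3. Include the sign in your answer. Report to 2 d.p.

-0.48

At P = 28.3, Q = 293.813.
dQ/dP = −3985/P² = -4.976.
ε = (dQ/dP)(P/Q) = (-4.976)(28.3/293.813).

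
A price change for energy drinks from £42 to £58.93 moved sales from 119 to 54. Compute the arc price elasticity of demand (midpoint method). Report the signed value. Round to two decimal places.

ΔQ = 54 − 119 = -65; ΔP = 58.93 − 42 = 16.93.
Midpoints: P̄ = 50.47, Q̄ = 86.5.
ε = (ΔQ/ΔP)(P̄/Q̄) = (-65/16.93)(50.47/86.5).

-2.24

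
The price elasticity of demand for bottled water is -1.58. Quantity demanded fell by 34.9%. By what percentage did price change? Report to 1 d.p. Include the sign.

%ΔP ≈ %ΔQ / ε = (-34.9%)/(-1.58) = 22.09%.

22.1%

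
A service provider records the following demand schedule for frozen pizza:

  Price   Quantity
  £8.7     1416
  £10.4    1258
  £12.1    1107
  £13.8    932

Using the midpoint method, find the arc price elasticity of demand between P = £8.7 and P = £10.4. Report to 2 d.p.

-0.66

At P = 8.7, Q = 1416; at P = 10.4, Q = 1258.
ΔQ = -158, ΔP = 1.7. Midpoints: P̄ = 9.55, Q̄ = 1337.0.
ε = (ΔQ/ΔP)(P̄/Q̄) = (-158/1.7)(9.55/1337.0).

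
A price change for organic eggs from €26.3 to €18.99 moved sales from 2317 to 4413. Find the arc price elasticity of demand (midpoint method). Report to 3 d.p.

-1.930

ΔQ = 4413 − 2317 = 2096; ΔP = 18.99 − 26.3 = -7.31.
Midpoints: P̄ = 22.64, Q̄ = 3365.0.
ε = (ΔQ/ΔP)(P̄/Q̄) = (2096/-7.31)(22.64/3365.0).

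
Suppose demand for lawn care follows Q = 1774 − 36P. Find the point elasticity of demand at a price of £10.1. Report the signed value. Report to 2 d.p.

At P = 10.1, Q = 1410.400.
dQ/dP = −36.
ε = (dQ/dP)(P/Q) = (-36)(10.1/1410.400).

-0.26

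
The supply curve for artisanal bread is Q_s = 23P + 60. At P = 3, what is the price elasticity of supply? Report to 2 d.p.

At P = 3, Q_s = 129.
dQ_s/dP = 23.
ε_s = (dQ_s/dP)(P/Q_s) = (23)(3/129).

0.53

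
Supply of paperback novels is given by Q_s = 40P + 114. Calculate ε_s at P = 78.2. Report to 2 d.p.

0.96

At P = 78.2, Q_s = 3242.
dQ_s/dP = 40.
ε_s = (dQ_s/dP)(P/Q_s) = (40)(78.2/3242).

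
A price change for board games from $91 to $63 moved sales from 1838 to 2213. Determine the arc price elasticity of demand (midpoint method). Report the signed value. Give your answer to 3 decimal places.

-0.509

ΔQ = 2213 − 1838 = 375; ΔP = 63 − 91 = -28.
Midpoints: P̄ = 77.00, Q̄ = 2025.5.
ε = (ΔQ/ΔP)(P̄/Q̄) = (375/-28)(77.00/2025.5).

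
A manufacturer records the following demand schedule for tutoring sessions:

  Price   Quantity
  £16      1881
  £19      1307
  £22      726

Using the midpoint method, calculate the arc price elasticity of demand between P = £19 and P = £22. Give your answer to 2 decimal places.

At P = 19, Q = 1307; at P = 22, Q = 726.
ΔQ = -581, ΔP = 3. Midpoints: P̄ = 20.50, Q̄ = 1016.5.
ε = (ΔQ/ΔP)(P̄/Q̄) = (-581/3)(20.50/1016.5).

-3.91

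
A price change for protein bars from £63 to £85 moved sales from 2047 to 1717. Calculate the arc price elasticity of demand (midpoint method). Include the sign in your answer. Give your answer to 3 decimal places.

-0.590

ΔQ = 1717 − 2047 = -330; ΔP = 85 − 63 = 22.
Midpoints: P̄ = 74.00, Q̄ = 1882.0.
ε = (ΔQ/ΔP)(P̄/Q̄) = (-330/22)(74.00/1882.0).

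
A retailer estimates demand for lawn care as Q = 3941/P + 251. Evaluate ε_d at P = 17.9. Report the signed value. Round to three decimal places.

At P = 17.9, Q = 471.168.
dQ/dP = −3941/P² = -12.300.
ε = (dQ/dP)(P/Q) = (-12.300)(17.9/471.168).

-0.467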